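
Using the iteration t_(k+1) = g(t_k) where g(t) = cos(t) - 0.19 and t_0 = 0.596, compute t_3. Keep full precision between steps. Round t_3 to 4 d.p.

0.6276

t_1 = g(0.596000) = 0.637588
t_2 = g(0.637588) = 0.613534
t_3 = g(0.613534) = 0.627618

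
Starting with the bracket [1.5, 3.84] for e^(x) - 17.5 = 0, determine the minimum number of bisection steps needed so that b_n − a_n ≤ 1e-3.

12

Initial width b − a = 3.84 − 1.5 = 2.340000.
After n steps the width is (b−a)/2^n; need (b−a)/2^n ≤ 1e-3.
So n ≥ log₂(2.340000/1e-3) = log₂(2340.0000) ≈ 11.1923.
Hence n = 12.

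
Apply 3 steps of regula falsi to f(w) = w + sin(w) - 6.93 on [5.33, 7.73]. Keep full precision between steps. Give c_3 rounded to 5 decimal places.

False-position update: c = (a·f(b) − b·f(a))/(f(b) − f(a)); replace the endpoint whose sign matches f(c).
f(5.330000) = -2.415264, f(7.730000) = 1.792324
step 1: c = 6.707662, f(c) = 0.189506 > 0 → new bracket [5.330000, 6.707662]
step 2: c = 6.607432, f(c) = -0.003972 < 0 → new bracket [6.607432, 6.707662]
step 3: c = 6.609490, f(c) = 0.000035 > 0 → new bracket [6.607432, 6.609490]

6.60949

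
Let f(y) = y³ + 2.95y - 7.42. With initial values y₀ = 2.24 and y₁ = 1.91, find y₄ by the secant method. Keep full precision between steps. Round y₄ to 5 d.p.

f(y_0) = 10.427424, f(y_1) = 5.182371
y_2 = 1.910000 - (5.182371)·(1.910000 - 2.240000)/(5.182371 - (10.427424)) = 1.583944; f(y_2) = 1.226555
y_3 = 1.583944 - (1.226555)·(1.583944 - 1.910000)/(1.226555 - (5.182371)) = 1.482845; f(y_3) = 0.214920
y_4 = 1.482845 - (0.214920)·(1.482845 - 1.583944)/(0.214920 - (1.226555)) = 1.461367; f(y_4) = 0.011921

1.46137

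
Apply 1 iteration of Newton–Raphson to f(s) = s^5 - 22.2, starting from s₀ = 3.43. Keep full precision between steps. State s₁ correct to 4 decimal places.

f'(s) = 5s⁴
s_0 = 3.430000: f = 452.556151, f' = 692.064360 → s_1 = 3.430000 - (452.556151)/(692.064360) = 2.776078

2.7761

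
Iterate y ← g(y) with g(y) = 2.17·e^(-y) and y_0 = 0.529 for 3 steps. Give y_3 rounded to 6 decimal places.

y_1 = g(0.529000) = 1.278551
y_2 = g(1.278551) = 0.604216
y_3 = g(0.604216) = 1.185911

1.185911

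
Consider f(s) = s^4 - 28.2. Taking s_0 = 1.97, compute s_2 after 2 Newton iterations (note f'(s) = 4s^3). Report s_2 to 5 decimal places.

2.30994

s_0 = 1.970000: f = -13.138615, f' = 30.581492 → s_1 = 1.970000 - (-13.138615)/(30.581492) = 2.399626
s_1 = 2.399626: f = 4.956944, f' = 55.270178 → s_2 = 2.399626 - (4.956944)/(55.270178) = 2.309941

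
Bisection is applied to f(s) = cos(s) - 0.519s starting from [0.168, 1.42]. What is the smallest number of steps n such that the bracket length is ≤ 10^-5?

Initial width b − a = 1.42 − 0.168 = 1.252000.
After n steps the width is (b−a)/2^n; need (b−a)/2^n ≤ 10^-5.
So n ≥ log₂(1.252000/10^-5) = log₂(125200.0000) ≈ 16.9339.
Hence n = 17.

17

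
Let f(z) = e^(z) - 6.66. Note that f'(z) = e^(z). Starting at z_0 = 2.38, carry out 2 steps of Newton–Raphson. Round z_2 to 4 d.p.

z_0 = 2.380000: f = 4.144903, f' = 10.804903 → z_1 = 2.380000 - (4.144903)/(10.804903) = 1.996387
z_1 = 1.996387: f = 0.702406, f' = 7.362406 → z_2 = 1.996387 - (0.702406)/(7.362406) = 1.900982

1.9010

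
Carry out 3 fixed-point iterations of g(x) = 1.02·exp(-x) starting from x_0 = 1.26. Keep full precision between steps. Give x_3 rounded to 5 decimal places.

0.47524

x_1 = g(1.260000) = 0.289327
x_2 = g(0.289327) = 0.763743
x_3 = g(0.763743) = 0.475238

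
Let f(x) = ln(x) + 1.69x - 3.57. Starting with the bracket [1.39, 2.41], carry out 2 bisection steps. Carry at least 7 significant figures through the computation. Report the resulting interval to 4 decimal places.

[1.6450, 1.9000]

f(1.390000) = -0.891596, f(2.410000) = 1.382527 (opposite signs)
step 1: m = 1.900000, f(m) = 0.282854 > 0 → root in [1.390000, 1.900000]
step 2: m = 1.645000, f(m) = -0.292210 < 0 → root in [1.645000, 1.900000]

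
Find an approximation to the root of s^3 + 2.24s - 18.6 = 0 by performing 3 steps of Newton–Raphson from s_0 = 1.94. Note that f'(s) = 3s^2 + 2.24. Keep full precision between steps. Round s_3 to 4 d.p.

2.3689

s_0 = 1.940000: f = -6.953016, f' = 13.530800 → s_1 = 1.940000 - (-6.953016)/(13.530800) = 2.453866
s_1 = 2.453866: f = 1.672509, f' = 20.304373 → s_2 = 2.453866 - (1.672509)/(20.304373) = 2.371494
s_2 = 2.371494: f = 0.049390, f' = 19.111951 → s_3 = 2.371494 - (0.049390)/(19.111951) = 2.368910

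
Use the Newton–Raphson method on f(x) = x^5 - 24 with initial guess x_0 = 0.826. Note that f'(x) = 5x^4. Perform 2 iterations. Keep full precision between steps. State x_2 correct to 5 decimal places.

8.77816

x_0 = 0.826000: f = -23.615497, f' = 2.327503 → x_1 = 0.826000 - (-23.615497)/(2.327503) = 10.972281
x_1 = 10.972281: f = 159008.035324, f' = 72469.906012 → x_2 = 10.972281 - (159008.035324)/(72469.906012) = 8.778156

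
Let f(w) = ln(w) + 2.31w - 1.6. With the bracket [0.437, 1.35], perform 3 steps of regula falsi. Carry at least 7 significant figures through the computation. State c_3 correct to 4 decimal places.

False-position update: c = (a·f(b) − b·f(a))/(f(b) − f(a)); replace the endpoint whose sign matches f(c).
f(0.437000) = -1.418352, f(1.350000) = 1.818605
step 1: c = 0.837053, f(c) = 0.155726 > 0 → new bracket [0.437000, 0.837053]
step 2: c = 0.797476, f(c) = 0.015864 > 0 → new bracket [0.437000, 0.797476]
step 3: c = 0.793488, f(c) = 0.001641 > 0 → new bracket [0.437000, 0.793488]

0.7935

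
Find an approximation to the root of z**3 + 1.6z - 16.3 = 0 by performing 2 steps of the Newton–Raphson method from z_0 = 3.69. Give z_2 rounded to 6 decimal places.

Newton update: z ← z − f(z)/f'(z).
f'(z) = 3z**2 + 1.6
z_0 = 3.690000: f = 39.847409, f' = 42.448300 → z_1 = 3.690000 - (39.847409)/(42.448300) = 2.751272
z_1 = 2.751272: f = 8.927781, f' = 24.308492 → z_2 = 2.751272 - (8.927781)/(24.308492) = 2.384002

2.384002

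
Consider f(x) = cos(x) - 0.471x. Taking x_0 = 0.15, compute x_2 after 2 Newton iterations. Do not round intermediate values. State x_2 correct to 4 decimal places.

f'(x) = -sin(x) - 0.471
x_0 = 0.150000: f = 0.918121, f' = -0.620438 → x_1 = 0.150000 - (0.918121)/(-0.620438) = 1.629795
x_1 = 1.629795: f = -0.826597, f' = -1.469260 → x_2 = 1.629795 - (-0.826597)/(-1.469260) = 1.067200

1.0672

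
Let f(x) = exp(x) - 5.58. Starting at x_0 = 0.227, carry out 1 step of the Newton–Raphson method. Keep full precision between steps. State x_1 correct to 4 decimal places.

Newton update: x ← x − f(x)/f'(x).
f'(x) = exp(x)
x_0 = 0.227000: f = -4.325170, f' = 1.254830 → x_1 = 0.227000 - (-4.325170)/(1.254830) = 3.673818

3.6738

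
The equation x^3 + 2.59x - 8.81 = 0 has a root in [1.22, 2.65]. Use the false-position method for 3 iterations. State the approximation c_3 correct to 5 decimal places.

1.63225

f(1.220000) = -3.834352, f(2.650000) = 16.663125
step 1: c = 1.487502, f(c) = -1.666027 < 0 → new bracket [1.487502, 2.650000]
step 2: c = 1.593168, f(c) = -0.639946 < 0 → new bracket [1.593168, 2.650000]
step 3: c = 1.632254, f(c) = -0.233725 < 0 → new bracket [1.632254, 2.650000]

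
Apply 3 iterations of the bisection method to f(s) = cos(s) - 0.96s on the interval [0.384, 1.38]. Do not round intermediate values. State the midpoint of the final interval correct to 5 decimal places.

0.69525

f(0.384000) = 0.558534, f(1.380000) = -1.135159 (opposite signs)
step 1: m = 0.882000, f(m) = -0.211112 < 0 → root in [0.384000, 0.882000]
step 2: m = 0.633000, f(m) = 0.198576 > 0 → root in [0.633000, 0.882000]
step 3: m = 0.757500, f(m) = -0.000644 < 0 → root in [0.633000, 0.757500]
Midpoint of [0.633000, 0.757500] = 0.695250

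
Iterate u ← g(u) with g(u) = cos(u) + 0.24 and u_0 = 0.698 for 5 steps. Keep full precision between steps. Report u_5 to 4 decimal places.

0.9236

u_1 = g(0.698000) = 1.006129
u_2 = g(1.006129) = 0.775135
u_3 = g(0.775135) = 0.954327
u_4 = g(0.954327) = 0.818158
u_5 = g(0.818158) = 0.923567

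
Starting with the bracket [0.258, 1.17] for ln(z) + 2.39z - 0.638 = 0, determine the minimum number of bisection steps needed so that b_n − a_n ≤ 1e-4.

14

Initial width b − a = 1.17 − 0.258 = 0.912000.
After n steps the width is (b−a)/2^n; need (b−a)/2^n ≤ 1e-4.
So n ≥ log₂(0.912000/1e-4) = log₂(9120.0000) ≈ 13.1548.
Hence n = 14.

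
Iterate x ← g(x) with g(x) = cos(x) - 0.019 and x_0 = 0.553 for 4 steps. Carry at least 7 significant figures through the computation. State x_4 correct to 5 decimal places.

0.69585

x_1 = g(0.553000) = 0.831953
x_2 = g(0.831953) = 0.654434
x_3 = g(0.654434) = 0.774393
x_4 = g(0.774393) = 0.695846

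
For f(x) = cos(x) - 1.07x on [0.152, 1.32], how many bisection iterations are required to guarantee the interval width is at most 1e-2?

Initial width b − a = 1.32 − 0.152 = 1.168000.
After n steps the width is (b−a)/2^n; need (b−a)/2^n ≤ 1e-2.
So n ≥ log₂(1.168000/1e-2) = log₂(116.8000) ≈ 6.8679.
Hence n = 7.

7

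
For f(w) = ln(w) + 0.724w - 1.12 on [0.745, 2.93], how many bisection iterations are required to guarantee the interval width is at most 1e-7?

25

Initial width b − a = 2.93 − 0.745 = 2.185000.
After n steps the width is (b−a)/2^n; need (b−a)/2^n ≤ 1e-7.
So n ≥ log₂(2.185000/1e-7) = log₂(21850000.0000) ≈ 24.3811.
Hence n = 25.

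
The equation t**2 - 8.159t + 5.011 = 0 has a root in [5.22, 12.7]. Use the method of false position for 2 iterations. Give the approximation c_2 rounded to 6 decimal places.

6.906520

False-position update: c = (a·f(b) − b·f(a))/(f(b) − f(a)); replace the endpoint whose sign matches f(c).
f(5.220000) = -10.330580, f(12.700000) = 62.681700
step 1: c = 6.278353, f(c) = -6.796367 < 0 → new bracket [6.278353, 12.700000]
step 2: c = 6.906520, f(c) = -3.639277 < 0 → new bracket [6.906520, 12.700000]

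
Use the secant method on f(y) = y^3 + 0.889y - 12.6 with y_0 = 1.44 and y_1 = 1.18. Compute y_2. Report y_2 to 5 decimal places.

2.81654

f(y_0) = -8.333856, f(y_1) = -9.907948
y_2 = 1.180000 - (-9.907948)·(1.180000 - 1.440000)/(-9.907948 - (-8.333856)) = 2.816541; f(y_2) = 12.247258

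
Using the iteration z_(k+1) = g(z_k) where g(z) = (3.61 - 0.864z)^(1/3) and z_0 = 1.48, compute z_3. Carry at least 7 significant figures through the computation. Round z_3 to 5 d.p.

z_1 = g(1.480000) = 1.325963
z_2 = g(1.325963) = 1.350730
z_3 = g(1.350730) = 1.346809

1.34681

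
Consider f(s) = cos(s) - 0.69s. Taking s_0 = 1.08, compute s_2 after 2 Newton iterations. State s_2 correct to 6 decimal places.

0.900420

Newton update: s ← s − f(s)/f'(s).
f'(s) = -sin(s) - 0.69
s_0 = 1.080000: f = -0.273872, f' = -1.571958 → s_1 = 1.080000 - (-0.273872)/(-1.571958) = 0.905777
s_1 = 0.905777: f = -0.007911, f' = -1.476905 → s_2 = 0.905777 - (-0.007911)/(-1.476905) = 0.900420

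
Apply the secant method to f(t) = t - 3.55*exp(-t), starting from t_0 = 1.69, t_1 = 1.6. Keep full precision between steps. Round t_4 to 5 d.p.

1.13795

Secant update: t_(k+1) = t_k − f(t_k)·(t_k − t_(k-1))/(f(t_k) − f(t_(k-1))).
f(t_0) = 1.034956, f(t_1) = 0.883267
t_2 = 1.600000 - (0.883267)·(1.600000 - 1.690000)/(0.883267 - (1.034956)) = 1.075938; f(t_2) = -0.134533
t_3 = 1.075938 - (-0.134533)·(1.075938 - 1.600000)/(-0.134533 - (0.883267)) = 1.145209; f(t_3) = 0.015749
t_4 = 1.145209 - (0.015749)·(1.145209 - 1.075938)/(0.015749 - (-0.134533)) = 1.137949; f(t_4) = 0.000261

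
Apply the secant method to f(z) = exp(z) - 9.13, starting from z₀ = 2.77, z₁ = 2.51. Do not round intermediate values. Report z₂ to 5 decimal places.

2.28407

Secant update: z_(k+1) = z_k − f(z_k)·(z_k − z_(k-1))/(f(z_k) − f(z_(k-1))).
f(z_0) = 6.828634, f(z_1) = 3.174930
z_2 = 2.510000 - (3.174930)·(2.510000 - 2.770000)/(3.174930 - (6.828634)) = 2.284070; f(z_2) = 0.686551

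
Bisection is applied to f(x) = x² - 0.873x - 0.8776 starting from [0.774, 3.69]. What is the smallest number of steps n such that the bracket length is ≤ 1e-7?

Initial width b − a = 3.69 − 0.774 = 2.916000.
After n steps the width is (b−a)/2^n; need (b−a)/2^n ≤ 1e-7.
So n ≥ log₂(2.916000/1e-7) = log₂(29160000.0000) ≈ 24.7975.
Hence n = 25.

25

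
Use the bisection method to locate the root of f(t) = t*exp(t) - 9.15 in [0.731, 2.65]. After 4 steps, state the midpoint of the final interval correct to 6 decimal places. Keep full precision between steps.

f(0.731000) = -7.631598, f(2.650000) = 28.358202 (opposite signs)
step 1: m = 1.690500, f(m) = 0.016214 > 0 → root in [0.731000, 1.690500]
step 2: m = 1.210750, f(m) = -5.086722 < 0 → root in [1.210750, 1.690500]
step 3: m = 1.450625, f(m) = -2.961953 < 0 → root in [1.450625, 1.690500]
step 4: m = 1.570562, f(m) = -1.596611 < 0 → root in [1.570562, 1.690500]
Midpoint of [1.570562, 1.690500] = 1.630531

1.630531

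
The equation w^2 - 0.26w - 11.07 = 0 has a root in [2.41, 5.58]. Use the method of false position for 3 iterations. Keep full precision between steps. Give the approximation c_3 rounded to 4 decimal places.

f(2.410000) = -5.888500, f(5.580000) = 18.615600
step 1: c = 3.171772, f(c) = -1.834521 < 0 → new bracket [3.171772, 5.580000]
step 2: c = 3.387807, f(c) = -0.473591 < 0 → new bracket [3.387807, 5.580000]
step 3: c = 3.442194, f(c) = -0.116269 < 0 → new bracket [3.442194, 5.580000]

3.4422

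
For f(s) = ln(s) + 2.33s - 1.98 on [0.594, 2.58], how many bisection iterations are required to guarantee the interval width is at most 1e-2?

Initial width b − a = 2.58 − 0.594 = 1.986000.
After n steps the width is (b−a)/2^n; need (b−a)/2^n ≤ 1e-2.
So n ≥ log₂(1.986000/1e-2) = log₂(198.6000) ≈ 7.6337.
Hence n = 8.

8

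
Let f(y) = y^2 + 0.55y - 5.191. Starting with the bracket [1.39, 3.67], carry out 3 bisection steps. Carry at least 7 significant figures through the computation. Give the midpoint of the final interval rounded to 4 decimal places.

f(1.390000) = -2.494400, f(3.670000) = 10.296400 (opposite signs)
step 1: m = 2.530000, f(m) = 2.601400 > 0 → root in [1.390000, 2.530000]
step 2: m = 1.960000, f(m) = -0.271400 < 0 → root in [1.960000, 2.530000]
step 3: m = 2.245000, f(m) = 1.083775 > 0 → root in [1.960000, 2.245000]
Midpoint of [1.960000, 2.245000] = 2.102500

2.1025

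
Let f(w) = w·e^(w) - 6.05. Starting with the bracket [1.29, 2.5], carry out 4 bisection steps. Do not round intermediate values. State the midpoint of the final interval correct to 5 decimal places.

1.40344

f(1.290000) = -1.363705, f(2.500000) = 24.406235 (opposite signs)
step 1: m = 1.895000, f(m) = 6.556579 > 0 → root in [1.290000, 1.895000]
step 2: m = 1.592500, f(m) = 1.778768 > 0 → root in [1.290000, 1.592500]
step 3: m = 1.441250, f(m) = 0.040686 > 0 → root in [1.290000, 1.441250]
step 4: m = 1.365625, f(m) = -0.699248 < 0 → root in [1.365625, 1.441250]
Midpoint of [1.365625, 1.441250] = 1.403438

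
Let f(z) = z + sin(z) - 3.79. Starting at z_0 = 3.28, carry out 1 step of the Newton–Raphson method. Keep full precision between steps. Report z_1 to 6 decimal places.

71.037481

f'(z) = 1 + cos(z)
z_0 = 3.280000: f = -0.647966, f' = 0.009563 → z_1 = 3.280000 - (-0.647966)/(0.009563) = 71.037481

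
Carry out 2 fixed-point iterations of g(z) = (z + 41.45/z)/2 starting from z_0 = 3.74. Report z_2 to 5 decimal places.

z_1 = g(3.740000) = 7.411444
z_2 = g(7.411444) = 6.502073

6.50207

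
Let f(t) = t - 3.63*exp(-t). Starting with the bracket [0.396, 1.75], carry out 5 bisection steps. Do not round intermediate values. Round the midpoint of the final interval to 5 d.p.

f(0.396000) = -2.047014, f(1.750000) = 1.119201 (opposite signs)
step 1: m = 1.073000, f(m) = -0.168391 < 0 → root in [1.073000, 1.750000]
step 2: m = 1.411500, f(m) = 0.526588 > 0 → root in [1.073000, 1.411500]
step 3: m = 1.242250, f(m) = 0.194146 > 0 → root in [1.073000, 1.242250]
step 4: m = 1.157625, f(m) = 0.016964 > 0 → root in [1.073000, 1.157625]
step 5: m = 1.115312, f(m) = -0.074648 < 0 → root in [1.115312, 1.157625]
Midpoint of [1.115312, 1.157625] = 1.136469

1.13647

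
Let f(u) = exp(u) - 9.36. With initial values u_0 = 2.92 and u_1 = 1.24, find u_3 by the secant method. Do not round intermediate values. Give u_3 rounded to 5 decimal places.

2.44801

f(u_0) = 9.181287, f(u_1) = -5.904387
u_2 = 1.240000 - (-5.904387)·(1.240000 - 2.920000)/(-5.904387 - (9.181287)) = 1.897536; f(u_2) = -2.690561
u_3 = 1.897536 - (-2.690561)·(1.897536 - 1.240000)/(-2.690561 - (-5.904387)) = 2.448014; f(u_3) = 2.205352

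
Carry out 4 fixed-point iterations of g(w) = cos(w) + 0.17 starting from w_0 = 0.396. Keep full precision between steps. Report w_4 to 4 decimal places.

w_1 = g(0.396000) = 1.092611
w_2 = g(1.092611) = 0.630169
w_3 = g(0.630169) = 0.977928
w_4 = g(0.977928) = 0.728742

0.7287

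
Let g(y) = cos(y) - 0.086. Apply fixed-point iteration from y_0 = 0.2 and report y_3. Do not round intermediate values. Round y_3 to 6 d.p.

y_1 = g(0.200000) = 0.894067
y_2 = g(0.894067) = 0.540247
y_3 = g(0.540247) = 0.771582

0.771582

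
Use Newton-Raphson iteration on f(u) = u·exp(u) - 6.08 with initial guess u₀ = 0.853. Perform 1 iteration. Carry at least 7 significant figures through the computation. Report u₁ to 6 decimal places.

f'(u) = (u + 1)·exp(u)
u_0 = 0.853000: f = -4.078285, f' = 4.348391 → u_1 = 0.853000 - (-4.078285)/(4.348391) = 1.790884

1.790884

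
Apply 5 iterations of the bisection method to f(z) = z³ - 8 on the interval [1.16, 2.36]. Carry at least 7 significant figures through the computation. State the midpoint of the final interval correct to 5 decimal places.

2.00375

f(1.160000) = -6.439104, f(2.360000) = 5.144256 (opposite signs)
step 1: m = 1.760000, f(m) = -2.548224 < 0 → root in [1.760000, 2.360000]
step 2: m = 2.060000, f(m) = 0.741816 > 0 → root in [1.760000, 2.060000]
step 3: m = 1.910000, f(m) = -1.032129 < 0 → root in [1.910000, 2.060000]
step 4: m = 1.985000, f(m) = -0.178653 < 0 → root in [1.985000, 2.060000]
step 5: m = 2.022500, f(m) = 0.273049 > 0 → root in [1.985000, 2.022500]
Midpoint of [1.985000, 2.022500] = 2.003750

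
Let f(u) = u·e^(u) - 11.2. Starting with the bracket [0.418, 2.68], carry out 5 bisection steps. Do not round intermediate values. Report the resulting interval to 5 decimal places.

f(0.418000) = -10.565091, f(2.680000) = 27.888050 (opposite signs)
step 1: m = 1.549000, f(m) = -3.909227 < 0 → root in [1.549000, 2.680000]
step 2: m = 2.114500, f(m) = 6.319567 > 0 → root in [1.549000, 2.114500]
step 3: m = 1.831750, f(m) = 0.238922 > 0 → root in [1.549000, 1.831750]
step 4: m = 1.690375, f(m) = -2.035609 < 0 → root in [1.690375, 1.831750]
step 5: m = 1.761062, f(m) = -0.953053 < 0 → root in [1.761062, 1.831750]

[1.76106, 1.83175]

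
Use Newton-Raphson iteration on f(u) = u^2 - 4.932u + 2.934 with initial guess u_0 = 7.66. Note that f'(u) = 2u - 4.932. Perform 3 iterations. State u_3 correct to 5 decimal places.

u_0 = 7.660000: f = 23.830480, f' = 10.388000 → u_1 = 7.660000 - (23.830480)/(10.388000) = 5.365961
u_1 = 5.365961: f = 5.262616, f' = 5.799921 → u_2 = 5.365961 - (5.262616)/(5.799921) = 4.458601
u_2 = 4.458601: f = 0.823302, f' = 3.985202 → u_3 = 4.458601 - (0.823302)/(3.985202) = 4.252011

4.25201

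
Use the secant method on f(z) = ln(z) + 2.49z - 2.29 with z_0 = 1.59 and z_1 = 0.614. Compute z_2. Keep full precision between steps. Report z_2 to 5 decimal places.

Secant update: z_(k+1) = z_k − f(z_k)·(z_k − z_(k-1))/(f(z_k) − f(z_(k-1))).
f(z_0) = 2.132834, f(z_1) = -1.248900
z_2 = 0.614000 - (-1.248900)·(0.614000 - 1.590000)/(-1.248900 - (2.132834)) = 0.974444; f(z_2) = 0.110478

0.97444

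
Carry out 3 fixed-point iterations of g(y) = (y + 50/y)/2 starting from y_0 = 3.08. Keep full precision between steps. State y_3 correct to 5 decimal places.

y_1 = g(3.080000) = 9.656883
y_2 = g(9.656883) = 7.417269
y_3 = g(7.417269) = 7.079147

7.07915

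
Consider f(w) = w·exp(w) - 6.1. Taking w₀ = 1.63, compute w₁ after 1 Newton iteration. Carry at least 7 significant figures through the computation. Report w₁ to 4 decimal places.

f'(w) = (w + 1)·exp(w)
w_0 = 1.630000: f = 2.219316, f' = 13.423191 → w_1 = 1.630000 - (2.219316)/(13.423191) = 1.464666

1.4647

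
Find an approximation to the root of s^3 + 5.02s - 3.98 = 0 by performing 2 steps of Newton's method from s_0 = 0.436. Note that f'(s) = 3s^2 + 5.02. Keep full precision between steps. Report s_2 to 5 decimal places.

0.71901

Newton update: s ← s − f(s)/f'(s).
s_0 = 0.436000: f = -1.708398, f' = 5.590288 → s_1 = 0.436000 - (-1.708398)/(5.590288) = 0.741601
s_1 = 0.741601: f = 0.150697, f' = 6.669917 → s_2 = 0.741601 - (0.150697)/(6.669917) = 0.719007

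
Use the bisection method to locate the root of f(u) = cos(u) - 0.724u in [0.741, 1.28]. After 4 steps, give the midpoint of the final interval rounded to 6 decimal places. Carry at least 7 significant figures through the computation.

0.892594

f(0.741000) = 0.201310, f(1.280000) = -0.640005 (opposite signs)
step 1: m = 1.010500, f(m) = -0.200165 < 0 → root in [0.741000, 1.010500]
step 2: m = 0.875750, f(m) = 0.006378 > 0 → root in [0.875750, 1.010500]
step 3: m = 0.943125, f(m) = -0.095561 < 0 → root in [0.875750, 0.943125]
step 4: m = 0.909438, f(m) = -0.044243 < 0 → root in [0.875750, 0.909438]
Midpoint of [0.875750, 0.909438] = 0.892594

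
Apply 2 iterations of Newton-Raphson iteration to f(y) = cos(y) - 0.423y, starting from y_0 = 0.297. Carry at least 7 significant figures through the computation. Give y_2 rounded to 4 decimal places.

1.1021

f'(y) = -sin(y) - 0.423
y_0 = 0.297000: f = 0.830588, f' = -0.715653 → y_1 = 0.297000 - (0.830588)/(-0.715653) = 1.457601
y_1 = 1.457601: f = -0.503612, f' = -1.416600 → y_2 = 1.457601 - (-0.503612)/(-1.416600) = 1.102094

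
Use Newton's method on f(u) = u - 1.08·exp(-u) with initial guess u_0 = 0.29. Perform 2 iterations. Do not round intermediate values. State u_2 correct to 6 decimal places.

0.595364

f'(u) = 1 + 1.08·exp(-u)
u_0 = 0.290000: f = -0.518125, f' = 1.808125 → u_1 = 0.290000 - (-0.518125)/(1.808125) = 0.576554
u_1 = 0.576554: f = -0.030224, f' = 1.606778 → u_2 = 0.576554 - (-0.030224)/(1.606778) = 0.595364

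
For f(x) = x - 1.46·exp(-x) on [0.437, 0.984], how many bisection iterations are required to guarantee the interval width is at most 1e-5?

Initial width b − a = 0.984 − 0.437 = 0.547000.
After n steps the width is (b−a)/2^n; need (b−a)/2^n ≤ 1e-5.
So n ≥ log₂(0.547000/1e-5) = log₂(54700.0000) ≈ 15.7393.
Hence n = 16.

16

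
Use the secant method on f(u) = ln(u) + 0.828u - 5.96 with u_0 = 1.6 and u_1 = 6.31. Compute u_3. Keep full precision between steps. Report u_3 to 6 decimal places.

5.203591

Secant update: u_(k+1) = u_k − f(u_k)·(u_k − u_(k-1))/(f(u_k) − f(u_(k-1))).
f(u_0) = -4.165196, f(u_1) = 1.106816
u_2 = 6.310000 - (1.106816)·(6.310000 - 1.600000)/(1.106816 - (-4.165196)) = 5.321174; f(u_2) = 0.117626
u_3 = 5.321174 - (0.117626)·(5.321174 - 6.310000)/(0.117626 - (1.106816)) = 5.203591; f(u_3) = -0.002077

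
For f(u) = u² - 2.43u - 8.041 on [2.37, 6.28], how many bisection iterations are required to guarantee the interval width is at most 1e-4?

Initial width b − a = 6.28 − 2.37 = 3.910000.
After n steps the width is (b−a)/2^n; need (b−a)/2^n ≤ 1e-4.
So n ≥ log₂(3.910000/1e-4) = log₂(39100.0000) ≈ 15.2549.
Hence n = 16.

16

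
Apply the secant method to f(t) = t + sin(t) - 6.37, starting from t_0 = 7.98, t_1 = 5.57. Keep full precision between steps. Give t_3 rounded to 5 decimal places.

6.32306

f(t_0) = 2.602070, f(t_1) = -1.454246
t_2 = 5.570000 - (-1.454246)·(5.570000 - 7.980000)/(-1.454246 - (2.602070)) = 6.434019; f(t_2) = 0.214281
t_3 = 6.434019 - (0.214281)·(6.434019 - 5.570000)/(0.214281 - (-1.454246)) = 6.323057; f(t_3) = -0.007082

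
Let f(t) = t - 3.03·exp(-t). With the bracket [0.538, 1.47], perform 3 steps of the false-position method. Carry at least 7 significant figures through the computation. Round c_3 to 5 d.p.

False-position update: c = (a·f(b) − b·f(a))/(f(b) − f(a)); replace the endpoint whose sign matches f(c).
f(0.538000) = -1.231262, f(1.470000) = 0.773326
step 1: c = 1.110455, f(c) = 0.112346 > 0 → new bracket [0.538000, 1.110455]
step 2: c = 1.062589, f(c) = 0.015543 > 0 → new bracket [0.538000, 1.062589]
step 3: c = 1.056050, f(c) = 0.002134 > 0 → new bracket [0.538000, 1.056050]

1.05605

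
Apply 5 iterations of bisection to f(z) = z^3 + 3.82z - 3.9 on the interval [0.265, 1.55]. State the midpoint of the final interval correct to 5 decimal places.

f(0.265000) = -2.869090, f(1.550000) = 5.744875 (opposite signs)
step 1: m = 0.907500, f(m) = 0.314027 > 0 → root in [0.265000, 0.907500]
step 2: m = 0.586250, f(m) = -1.459037 < 0 → root in [0.586250, 0.907500]
step 3: m = 0.746875, f(m) = -0.630314 < 0 → root in [0.746875, 0.907500]
step 4: m = 0.827187, f(m) = -0.174150 < 0 → root in [0.827187, 0.907500]
step 5: m = 0.867344, f(m) = 0.065743 > 0 → root in [0.827187, 0.867344]
Midpoint of [0.827187, 0.867344] = 0.847266

0.84727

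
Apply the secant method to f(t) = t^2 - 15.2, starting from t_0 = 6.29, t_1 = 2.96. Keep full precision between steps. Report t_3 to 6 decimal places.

3.933150

f(t_0) = 24.364100, f(t_1) = -6.438400
t_2 = 2.960000 - (-6.438400)·(2.960000 - 6.290000)/(-6.438400 - (24.364100)) = 3.656043; f(t_2) = -1.833348
t_3 = 3.656043 - (-1.833348)·(3.656043 - 2.960000)/(-1.833348 - (-6.438400)) = 3.933150; f(t_3) = 0.269666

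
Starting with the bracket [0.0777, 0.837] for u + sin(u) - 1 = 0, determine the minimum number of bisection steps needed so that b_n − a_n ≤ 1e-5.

17

Initial width b − a = 0.837 − 0.0777 = 0.759300.
After n steps the width is (b−a)/2^n; need (b−a)/2^n ≤ 1e-5.
So n ≥ log₂(0.759300/1e-5) = log₂(75930.0000) ≈ 16.2124.
Hence n = 17.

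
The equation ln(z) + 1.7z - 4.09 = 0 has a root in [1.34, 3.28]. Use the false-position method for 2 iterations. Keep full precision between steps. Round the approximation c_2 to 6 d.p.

2.000596

f(1.340000) = -1.519330, f(3.280000) = 2.673843
step 1: c = 2.042928, f(c) = 0.097363 > 0 → new bracket [1.340000, 2.042928]
step 2: c = 2.000596, f(c) = 0.004458 > 0 → new bracket [1.340000, 2.000596]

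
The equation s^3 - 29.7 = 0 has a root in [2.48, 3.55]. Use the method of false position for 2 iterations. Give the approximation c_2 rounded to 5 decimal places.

False-position update: c = (a·f(b) − b·f(a))/(f(b) − f(a)); replace the endpoint whose sign matches f(c).
f(2.480000) = -14.447008, f(3.550000) = 15.038875
step 1: c = 3.004261, f(c) = -2.584789 < 0 → new bracket [3.004261, 3.550000]
step 2: c = 3.084302, f(c) = -0.359278 < 0 → new bracket [3.084302, 3.550000]

3.08430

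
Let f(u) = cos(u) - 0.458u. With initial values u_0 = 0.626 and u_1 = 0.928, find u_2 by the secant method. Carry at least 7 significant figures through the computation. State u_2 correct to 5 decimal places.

f(u_0) = 0.523670, f(u_1) = 0.174412
u_2 = 0.928000 - (0.174412)·(0.928000 - 0.626000)/(0.174412 - (0.523670)) = 1.078813; f(u_2) = -0.021721

1.07881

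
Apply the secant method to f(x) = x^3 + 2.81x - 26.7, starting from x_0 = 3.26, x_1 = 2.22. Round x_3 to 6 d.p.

2.691090

f(x_0) = 17.106576, f(x_1) = -9.520752
x_2 = 2.220000 - (-9.520752)·(2.220000 - 3.260000)/(-9.520752 - (17.106576)) = 2.591858; f(x_2) = -2.005485
x_3 = 2.591858 - (-2.005485)·(2.591858 - 2.220000)/(-2.005485 - (-9.520752)) = 2.691090; f(x_3) = 0.350742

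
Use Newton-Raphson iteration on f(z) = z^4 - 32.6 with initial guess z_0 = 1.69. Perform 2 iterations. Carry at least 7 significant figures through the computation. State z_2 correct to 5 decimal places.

Newton update: z ← z − f(z)/f'(z).
f'(z) = 4z^3
z_0 = 1.690000: f = -24.442693, f' = 19.307236 → z_1 = 1.690000 - (-24.442693)/(19.307236) = 2.955986
z_1 = 2.955986: f = 43.750091, f' = 103.315900 → z_2 = 2.955986 - (43.750091)/(103.315900) = 2.532527

2.53253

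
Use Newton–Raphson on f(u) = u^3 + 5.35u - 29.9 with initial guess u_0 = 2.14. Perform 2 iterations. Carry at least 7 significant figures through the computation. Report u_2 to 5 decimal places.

Newton update: u ← u − f(u)/f'(u).
f'(u) = 3u^2 + 5.35
u_0 = 2.140000: f = -8.650656, f' = 19.088800 → u_1 = 2.140000 - (-8.650656)/(19.088800) = 2.593180
u_1 = 2.593180: f = 1.411557, f' = 25.523742 → u_2 = 2.593180 - (1.411557)/(25.523742) = 2.537876

2.53788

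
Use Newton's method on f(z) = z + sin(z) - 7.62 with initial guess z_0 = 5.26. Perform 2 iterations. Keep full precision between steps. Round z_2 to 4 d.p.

6.9356

Newton update: z ← z − f(z)/f'(z).
f'(z) = 1 + cos(z)
z_0 = 5.260000: f = -3.213771, f' = 1.520649 → z_1 = 5.260000 - (-3.213771)/(1.520649) = 7.373420
z_1 = 7.373420: f = 0.640156, f' = 1.462277 → z_2 = 7.373420 - (0.640156)/(1.462277) = 6.935640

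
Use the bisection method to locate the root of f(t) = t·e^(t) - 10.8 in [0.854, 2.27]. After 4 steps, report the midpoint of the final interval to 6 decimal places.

f(0.854000) = -8.793933, f(2.270000) = 11.172240 (opposite signs)
step 1: m = 1.562000, f(m) = -3.351840 < 0 → root in [1.562000, 2.270000]
step 2: m = 1.916000, f(m) = 2.216785 > 0 → root in [1.562000, 1.916000]
step 3: m = 1.739000, f(m) = -0.902223 < 0 → root in [1.739000, 1.916000]
step 4: m = 1.827500, f(m) = 0.563982 > 0 → root in [1.739000, 1.827500]
Midpoint of [1.739000, 1.827500] = 1.783250

1.783250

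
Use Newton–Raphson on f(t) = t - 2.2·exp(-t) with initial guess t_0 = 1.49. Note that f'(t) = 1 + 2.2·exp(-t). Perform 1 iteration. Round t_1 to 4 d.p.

0.8254

Newton update: t ← t − f(t)/f'(t).
t_0 = 1.490000: f = 0.994180, f' = 1.495820 → t_1 = 1.490000 - (0.994180)/(1.495820) = 0.825361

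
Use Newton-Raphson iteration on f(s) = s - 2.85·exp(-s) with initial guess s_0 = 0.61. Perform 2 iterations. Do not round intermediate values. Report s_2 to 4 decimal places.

1.0233

Newton update: s ← s − f(s)/f'(s).
f'(s) = 1 + 2.85·exp(-s)
s_0 = 0.610000: f = -0.938550, f' = 2.548550 → s_1 = 0.610000 - (-0.938550)/(2.548550) = 0.978268
s_1 = 0.978268: f = -0.093222, f' = 2.071491 → s_2 = 0.978268 - (-0.093222)/(2.071491) = 1.023271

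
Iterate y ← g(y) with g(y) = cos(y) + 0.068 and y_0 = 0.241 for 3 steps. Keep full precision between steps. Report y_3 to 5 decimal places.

y_1 = g(0.241000) = 1.039100
y_2 = g(1.039100) = 0.574996
y_3 = g(0.574996) = 0.907194

0.90719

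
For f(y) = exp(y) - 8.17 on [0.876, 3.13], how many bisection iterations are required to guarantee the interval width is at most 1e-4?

Initial width b − a = 3.13 − 0.876 = 2.254000.
After n steps the width is (b−a)/2^n; need (b−a)/2^n ≤ 1e-4.
So n ≥ log₂(2.254000/1e-4) = log₂(22540.0000) ≈ 14.4602.
Hence n = 15.

15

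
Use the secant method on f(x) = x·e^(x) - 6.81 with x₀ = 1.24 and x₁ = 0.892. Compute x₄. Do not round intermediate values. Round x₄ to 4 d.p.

f(x_0) = -2.525039, f(x_1) = -4.633516
x_2 = 0.892000 - (-4.633516)·(0.892000 - 1.240000)/(-4.633516 - (-2.525039)) = 1.656753; f(x_2) = 1.875131
x_3 = 1.656753 - (1.875131)·(1.656753 - 0.892000)/(1.875131 - (-4.633516)) = 1.436429; f(x_3) = -0.768884
x_4 = 1.436429 - (-0.768884)·(1.436429 - 1.656753)/(-0.768884 - (1.875131)) = 1.500499; f(x_4) = -0.081869

1.5005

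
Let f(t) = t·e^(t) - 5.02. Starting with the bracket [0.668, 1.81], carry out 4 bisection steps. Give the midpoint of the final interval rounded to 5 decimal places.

f(0.668000) = -3.717178, f(1.810000) = 6.039910 (opposite signs)
step 1: m = 1.239000, f(m) = -0.742774 < 0 → root in [1.239000, 1.810000]
step 2: m = 1.524500, f(m) = 1.981795 > 0 → root in [1.239000, 1.524500]
step 3: m = 1.381750, f(m) = 0.481940 > 0 → root in [1.239000, 1.381750]
step 4: m = 1.310375, f(m) = -0.161701 < 0 → root in [1.310375, 1.381750]
Midpoint of [1.310375, 1.381750] = 1.346063

1.34606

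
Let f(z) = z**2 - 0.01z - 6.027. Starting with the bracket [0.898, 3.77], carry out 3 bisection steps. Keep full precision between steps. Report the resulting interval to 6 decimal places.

[2.334000, 2.693000]

f(0.898000) = -5.229576, f(3.770000) = 8.148200 (opposite signs)
step 1: m = 2.334000, f(m) = -0.602784 < 0 → root in [2.334000, 3.770000]
step 2: m = 3.052000, f(m) = 3.257184 > 0 → root in [2.334000, 3.052000]
step 3: m = 2.693000, f(m) = 1.198319 > 0 → root in [2.334000, 2.693000]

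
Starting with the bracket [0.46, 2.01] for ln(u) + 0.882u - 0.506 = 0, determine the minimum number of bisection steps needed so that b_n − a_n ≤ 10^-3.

Initial width b − a = 2.01 − 0.46 = 1.550000.
After n steps the width is (b−a)/2^n; need (b−a)/2^n ≤ 10^-3.
So n ≥ log₂(1.550000/10^-3) = log₂(1550.0000) ≈ 10.5981.
Hence n = 11.

11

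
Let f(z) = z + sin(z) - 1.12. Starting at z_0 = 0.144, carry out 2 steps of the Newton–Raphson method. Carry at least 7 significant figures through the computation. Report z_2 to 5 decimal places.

0.57561

f'(z) = 1 + cos(z)
z_0 = 0.144000: f = -0.832497, f' = 1.989650 → z_1 = 0.144000 - (-0.832497)/(1.989650) = 0.562414
z_1 = 0.562414: f = -0.024356, f' = 1.845970 → z_2 = 0.562414 - (-0.024356)/(1.845970) = 0.575608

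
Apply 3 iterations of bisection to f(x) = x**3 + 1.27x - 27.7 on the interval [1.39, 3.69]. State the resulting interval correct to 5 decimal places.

f(1.390000) = -23.249081, f(3.690000) = 27.229709 (opposite signs)
step 1: m = 2.540000, f(m) = -8.087136 < 0 → root in [2.540000, 3.690000]
step 2: m = 3.115000, f(m) = 6.481596 > 0 → root in [2.540000, 3.115000]
step 3: m = 2.827500, f(m) = -1.503902 < 0 → root in [2.827500, 3.115000]

[2.82750, 3.11500]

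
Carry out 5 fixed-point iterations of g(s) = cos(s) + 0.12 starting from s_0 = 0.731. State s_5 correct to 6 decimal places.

0.824905

s_1 = g(0.731000) = 0.864507
s_2 = g(0.864507) = 0.769015
s_3 = g(0.769015) = 0.838596
s_4 = g(0.838596) = 0.788508
s_5 = g(0.788508) = 0.824905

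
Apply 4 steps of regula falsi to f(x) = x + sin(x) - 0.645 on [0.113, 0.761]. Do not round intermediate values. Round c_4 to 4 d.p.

0.3254

f(0.113000) = -0.419240, f(0.761000) = 0.805646
step 1: c = 0.334790, f(c) = 0.018361 > 0 → new bracket [0.113000, 0.334790]
step 2: c = 0.325484, f(c) = 0.000252 > 0 → new bracket [0.113000, 0.325484]
step 3: c = 0.325357, f(c) = 0.000003 > 0 → new bracket [0.113000, 0.325357]
step 4: c = 0.325355, f(c) = 0.000000 > 0 → new bracket [0.113000, 0.325355]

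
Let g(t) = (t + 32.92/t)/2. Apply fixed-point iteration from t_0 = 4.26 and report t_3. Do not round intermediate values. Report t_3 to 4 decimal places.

5.7376

t_1 = g(4.260000) = 5.993850
t_2 = g(5.993850) = 5.743073
t_3 = g(5.743073) = 5.737598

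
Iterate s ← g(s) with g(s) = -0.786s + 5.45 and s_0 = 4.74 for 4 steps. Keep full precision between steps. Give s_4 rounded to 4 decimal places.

s_1 = g(4.740000) = 1.724360
s_2 = g(1.724360) = 4.094653
s_3 = g(4.094653) = 2.231603
s_4 = g(2.231603) = 3.695960

3.6960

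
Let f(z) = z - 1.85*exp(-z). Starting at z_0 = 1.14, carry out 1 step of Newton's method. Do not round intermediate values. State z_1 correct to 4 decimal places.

0.7955

f'(z) = 1 + 1.85*exp(-z)
z_0 = 1.140000: f = 0.548335, f' = 1.591665 → z_1 = 1.140000 - (0.548335)/(1.591665) = 0.795496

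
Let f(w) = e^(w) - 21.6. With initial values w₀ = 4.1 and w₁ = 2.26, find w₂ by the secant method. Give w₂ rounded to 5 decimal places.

Secant update: w_(k+1) = w_k − f(w_k)·(w_k − w_(k-1))/(f(w_k) − f(w_(k-1))).
f(w_0) = 38.740288, f(w_1) = -12.016911
w_2 = 2.260000 - (-12.016911)·(2.260000 - 4.100000)/(-12.016911 - (38.740288)) = 2.695625; f(w_2) = -6.785222

2.69563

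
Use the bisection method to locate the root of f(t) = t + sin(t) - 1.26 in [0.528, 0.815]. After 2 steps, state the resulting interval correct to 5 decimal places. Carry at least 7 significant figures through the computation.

f(0.528000) = -0.228193, f(0.815000) = 0.282726 (opposite signs)
step 1: m = 0.671500, f(m) = 0.033661 > 0 → root in [0.528000, 0.671500]
step 2: m = 0.599750, f(m) = -0.095814 < 0 → root in [0.599750, 0.671500]

[0.59975, 0.67150]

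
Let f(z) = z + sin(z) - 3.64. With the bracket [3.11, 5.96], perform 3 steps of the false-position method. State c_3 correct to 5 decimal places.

4.39020

False-position update: c = (a·f(b) − b·f(a))/(f(b) − f(a)); replace the endpoint whose sign matches f(c).
f(3.110000) = -0.498413, f(5.960000) = 2.002411
step 1: c = 3.678003, f(c) = -0.473051 < 0 → new bracket [3.678003, 5.960000]
step 2: c = 4.114083, f(c) = -0.352208 < 0 → new bracket [4.114083, 5.960000]
step 3: c = 4.390199, f(c) = -0.198345 < 0 → new bracket [4.390199, 5.960000]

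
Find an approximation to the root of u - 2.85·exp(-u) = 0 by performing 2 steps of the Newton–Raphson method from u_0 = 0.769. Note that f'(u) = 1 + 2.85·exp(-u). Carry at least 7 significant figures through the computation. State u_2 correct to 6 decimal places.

u_0 = 0.769000: f = -0.551907, f' = 2.320907 → u_1 = 0.769000 - (-0.551907)/(2.320907) = 1.006798
u_1 = 1.006798: f = -0.034555, f' = 2.041353 → u_2 = 1.006798 - (-0.034555)/(2.041353) = 1.023726

1.023726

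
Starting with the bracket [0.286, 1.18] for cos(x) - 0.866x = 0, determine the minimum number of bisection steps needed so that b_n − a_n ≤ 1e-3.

Initial width b − a = 1.18 − 0.286 = 0.894000.
After n steps the width is (b−a)/2^n; need (b−a)/2^n ≤ 1e-3.
So n ≥ log₂(0.894000/1e-3) = log₂(894.0000) ≈ 9.8041.
Hence n = 10.

10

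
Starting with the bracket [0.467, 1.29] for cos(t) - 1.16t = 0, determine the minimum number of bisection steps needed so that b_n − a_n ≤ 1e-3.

10

Initial width b − a = 1.29 − 0.467 = 0.823000.
After n steps the width is (b−a)/2^n; need (b−a)/2^n ≤ 1e-3.
So n ≥ log₂(0.823000/1e-3) = log₂(823.0000) ≈ 9.6847.
Hence n = 10.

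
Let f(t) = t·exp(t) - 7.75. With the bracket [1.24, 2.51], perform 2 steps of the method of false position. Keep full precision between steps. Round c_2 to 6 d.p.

False-position update: c = (a·f(b) − b·f(a))/(f(b) − f(a)); replace the endpoint whose sign matches f(c).
f(1.240000) = -3.465039, f(2.510000) = 23.135374
step 1: c = 1.405434, f(c) = -2.019634 < 0 → new bracket [1.405434, 2.510000]
step 2: c = 1.494116, f(c) = -1.093116 < 0 → new bracket [1.494116, 2.510000]

1.494116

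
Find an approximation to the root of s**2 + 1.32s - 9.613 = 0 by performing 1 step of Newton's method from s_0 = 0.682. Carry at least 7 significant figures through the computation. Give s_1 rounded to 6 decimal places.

3.754890

f'(s) = 2s + 1.32
s_0 = 0.682000: f = -8.247636, f' = 2.684000 → s_1 = 0.682000 - (-8.247636)/(2.684000) = 3.754890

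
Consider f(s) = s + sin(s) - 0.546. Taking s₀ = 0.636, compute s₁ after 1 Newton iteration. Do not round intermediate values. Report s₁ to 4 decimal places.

f'(s) = 1 + cos(s)
s_0 = 0.636000: f = 0.683982, f' = 1.804478 → s_1 = 0.636000 - (0.683982)/(1.804478) = 0.256953

0.2570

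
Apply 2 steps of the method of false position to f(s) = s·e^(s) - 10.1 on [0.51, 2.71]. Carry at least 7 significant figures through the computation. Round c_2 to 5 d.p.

1.34442

f(0.510000) = -9.250701, f(2.710000) = 30.629337
step 1: c = 1.020319, f(c) = -7.269554 < 0 → new bracket [1.020319, 2.710000]
step 2: c = 1.344424, f(c) = -4.942819 < 0 → new bracket [1.344424, 2.710000]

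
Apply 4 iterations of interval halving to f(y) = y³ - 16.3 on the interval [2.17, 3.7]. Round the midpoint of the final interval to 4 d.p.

f(2.170000) = -6.081687, f(3.700000) = 34.353000 (opposite signs)
step 1: m = 2.935000, f(m) = 8.982750 > 0 → root in [2.170000, 2.935000]
step 2: m = 2.552500, f(m) = 0.330192 > 0 → root in [2.170000, 2.552500]
step 3: m = 2.361250, f(m) = -3.134847 < 0 → root in [2.361250, 2.552500]
step 4: m = 2.456875, f(m) = -1.469726 < 0 → root in [2.456875, 2.552500]
Midpoint of [2.456875, 2.552500] = 2.504688

2.5047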